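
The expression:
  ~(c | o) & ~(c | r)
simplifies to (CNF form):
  ~c & ~o & ~r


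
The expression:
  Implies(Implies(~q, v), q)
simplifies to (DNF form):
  q | ~v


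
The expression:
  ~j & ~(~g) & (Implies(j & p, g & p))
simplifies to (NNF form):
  g & ~j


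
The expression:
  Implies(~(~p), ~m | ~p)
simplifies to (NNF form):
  ~m | ~p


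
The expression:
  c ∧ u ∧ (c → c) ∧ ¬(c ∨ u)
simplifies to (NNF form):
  False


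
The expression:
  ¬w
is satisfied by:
  {w: False}


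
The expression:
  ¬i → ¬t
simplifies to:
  i ∨ ¬t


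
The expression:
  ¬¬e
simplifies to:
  e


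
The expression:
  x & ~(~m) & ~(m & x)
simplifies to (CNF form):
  False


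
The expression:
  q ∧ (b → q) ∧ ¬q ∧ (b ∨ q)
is never true.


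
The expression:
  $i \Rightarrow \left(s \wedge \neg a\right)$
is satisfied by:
  {s: True, i: False, a: False}
  {s: False, i: False, a: False}
  {a: True, s: True, i: False}
  {a: True, s: False, i: False}
  {i: True, s: True, a: False}


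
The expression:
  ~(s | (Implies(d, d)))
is never true.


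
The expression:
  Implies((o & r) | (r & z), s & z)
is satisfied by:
  {s: True, o: False, r: False, z: False}
  {z: False, o: False, s: False, r: False}
  {z: True, s: True, o: False, r: False}
  {z: True, o: False, s: False, r: False}
  {s: True, o: True, z: False, r: False}
  {o: True, z: False, s: False, r: False}
  {z: True, o: True, s: True, r: False}
  {z: True, o: True, s: False, r: False}
  {r: True, s: True, z: False, o: False}
  {r: True, z: False, o: False, s: False}
  {r: True, s: True, z: True, o: False}
  {r: True, s: True, z: True, o: True}


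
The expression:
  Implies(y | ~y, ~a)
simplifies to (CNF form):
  ~a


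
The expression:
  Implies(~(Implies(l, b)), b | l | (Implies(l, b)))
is always true.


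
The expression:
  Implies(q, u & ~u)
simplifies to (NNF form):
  ~q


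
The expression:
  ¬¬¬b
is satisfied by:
  {b: False}


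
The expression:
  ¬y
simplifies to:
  ¬y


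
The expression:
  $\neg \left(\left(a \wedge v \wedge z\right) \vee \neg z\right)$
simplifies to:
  $z \wedge \left(\neg a \vee \neg v\right)$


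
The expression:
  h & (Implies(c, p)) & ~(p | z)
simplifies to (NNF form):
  h & ~c & ~p & ~z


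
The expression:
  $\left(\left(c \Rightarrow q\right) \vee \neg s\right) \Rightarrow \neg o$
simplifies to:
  $\left(c \wedge s \wedge \neg q\right) \vee \neg o$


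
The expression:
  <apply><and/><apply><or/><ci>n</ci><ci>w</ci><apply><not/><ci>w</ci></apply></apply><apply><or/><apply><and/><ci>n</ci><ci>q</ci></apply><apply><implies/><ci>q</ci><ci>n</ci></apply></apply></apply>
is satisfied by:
  {n: True, q: False}
  {q: False, n: False}
  {q: True, n: True}


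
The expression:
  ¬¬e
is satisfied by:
  {e: True}


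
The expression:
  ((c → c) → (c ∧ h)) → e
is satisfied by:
  {e: True, h: False, c: False}
  {h: False, c: False, e: False}
  {e: True, c: True, h: False}
  {c: True, h: False, e: False}
  {e: True, h: True, c: False}
  {h: True, e: False, c: False}
  {e: True, c: True, h: True}


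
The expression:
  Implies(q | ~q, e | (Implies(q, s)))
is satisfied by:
  {s: True, e: True, q: False}
  {s: True, e: False, q: False}
  {e: True, s: False, q: False}
  {s: False, e: False, q: False}
  {s: True, q: True, e: True}
  {s: True, q: True, e: False}
  {q: True, e: True, s: False}


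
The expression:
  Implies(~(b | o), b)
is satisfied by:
  {b: True, o: True}
  {b: True, o: False}
  {o: True, b: False}


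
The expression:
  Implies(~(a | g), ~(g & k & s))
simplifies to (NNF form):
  True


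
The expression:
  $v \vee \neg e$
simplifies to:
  $v \vee \neg e$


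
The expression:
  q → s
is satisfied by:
  {s: True, q: False}
  {q: False, s: False}
  {q: True, s: True}


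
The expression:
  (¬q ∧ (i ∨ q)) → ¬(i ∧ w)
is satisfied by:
  {q: True, w: False, i: False}
  {w: False, i: False, q: False}
  {i: True, q: True, w: False}
  {i: True, w: False, q: False}
  {q: True, w: True, i: False}
  {w: True, q: False, i: False}
  {i: True, w: True, q: True}


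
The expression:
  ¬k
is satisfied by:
  {k: False}


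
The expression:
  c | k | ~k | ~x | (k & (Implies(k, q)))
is always true.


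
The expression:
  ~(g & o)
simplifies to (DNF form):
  ~g | ~o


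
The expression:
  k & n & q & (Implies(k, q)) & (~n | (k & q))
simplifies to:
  k & n & q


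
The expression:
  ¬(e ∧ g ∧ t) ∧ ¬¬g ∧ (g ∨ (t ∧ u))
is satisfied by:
  {g: True, e: False, t: False}
  {t: True, g: True, e: False}
  {e: True, g: True, t: False}


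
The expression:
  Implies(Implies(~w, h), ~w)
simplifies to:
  ~w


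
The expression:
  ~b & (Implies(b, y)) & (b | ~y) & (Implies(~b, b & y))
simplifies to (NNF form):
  False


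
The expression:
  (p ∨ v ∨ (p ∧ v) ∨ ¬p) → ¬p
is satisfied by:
  {p: False}


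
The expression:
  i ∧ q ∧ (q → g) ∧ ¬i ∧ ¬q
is never true.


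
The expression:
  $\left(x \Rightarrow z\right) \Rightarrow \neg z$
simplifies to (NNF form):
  $\neg z$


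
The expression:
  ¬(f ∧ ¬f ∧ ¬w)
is always true.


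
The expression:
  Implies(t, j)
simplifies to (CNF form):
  j | ~t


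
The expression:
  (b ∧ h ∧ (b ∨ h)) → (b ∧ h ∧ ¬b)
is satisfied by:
  {h: False, b: False}
  {b: True, h: False}
  {h: True, b: False}


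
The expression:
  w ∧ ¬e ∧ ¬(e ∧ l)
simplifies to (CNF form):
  w ∧ ¬e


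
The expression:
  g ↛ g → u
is always true.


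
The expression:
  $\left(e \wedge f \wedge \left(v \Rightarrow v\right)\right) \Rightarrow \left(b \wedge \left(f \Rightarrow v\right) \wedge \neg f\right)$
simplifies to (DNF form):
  $\neg e \vee \neg f$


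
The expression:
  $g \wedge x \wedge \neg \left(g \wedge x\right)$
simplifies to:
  $\text{False}$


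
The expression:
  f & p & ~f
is never true.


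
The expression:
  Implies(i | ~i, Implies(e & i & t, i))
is always true.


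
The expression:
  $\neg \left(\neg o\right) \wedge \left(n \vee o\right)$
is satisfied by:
  {o: True}


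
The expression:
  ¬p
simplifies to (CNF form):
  ¬p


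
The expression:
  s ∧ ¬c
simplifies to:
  s ∧ ¬c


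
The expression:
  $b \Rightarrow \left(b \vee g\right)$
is always true.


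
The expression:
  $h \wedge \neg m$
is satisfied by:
  {h: True, m: False}


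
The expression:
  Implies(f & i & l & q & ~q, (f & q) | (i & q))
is always true.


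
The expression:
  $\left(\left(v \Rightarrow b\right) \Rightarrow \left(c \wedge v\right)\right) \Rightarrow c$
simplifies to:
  $b \vee c \vee \neg v$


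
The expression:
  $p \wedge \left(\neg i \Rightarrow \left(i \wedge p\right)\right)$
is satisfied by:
  {i: True, p: True}


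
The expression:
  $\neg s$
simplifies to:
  $\neg s$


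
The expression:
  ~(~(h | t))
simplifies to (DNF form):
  h | t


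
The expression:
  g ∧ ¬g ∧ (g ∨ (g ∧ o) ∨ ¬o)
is never true.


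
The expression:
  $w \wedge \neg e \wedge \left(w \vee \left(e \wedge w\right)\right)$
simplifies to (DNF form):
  $w \wedge \neg e$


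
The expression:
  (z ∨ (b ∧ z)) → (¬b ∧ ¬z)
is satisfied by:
  {z: False}


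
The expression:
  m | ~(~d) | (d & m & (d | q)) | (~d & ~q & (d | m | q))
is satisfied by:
  {d: True, m: True}
  {d: True, m: False}
  {m: True, d: False}


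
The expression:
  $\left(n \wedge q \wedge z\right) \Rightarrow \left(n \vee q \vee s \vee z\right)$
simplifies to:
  $\text{True}$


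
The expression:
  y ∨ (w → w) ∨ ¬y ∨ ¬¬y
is always true.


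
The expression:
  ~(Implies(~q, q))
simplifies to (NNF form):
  ~q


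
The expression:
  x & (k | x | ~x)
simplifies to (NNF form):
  x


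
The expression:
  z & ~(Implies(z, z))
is never true.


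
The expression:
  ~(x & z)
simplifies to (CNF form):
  ~x | ~z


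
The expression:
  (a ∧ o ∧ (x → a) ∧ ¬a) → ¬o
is always true.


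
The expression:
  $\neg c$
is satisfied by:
  {c: False}


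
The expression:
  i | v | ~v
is always true.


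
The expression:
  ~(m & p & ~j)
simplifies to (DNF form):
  j | ~m | ~p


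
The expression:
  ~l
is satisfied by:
  {l: False}


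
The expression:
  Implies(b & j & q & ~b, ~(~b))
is always true.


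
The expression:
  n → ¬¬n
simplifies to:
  True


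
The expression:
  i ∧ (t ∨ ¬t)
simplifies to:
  i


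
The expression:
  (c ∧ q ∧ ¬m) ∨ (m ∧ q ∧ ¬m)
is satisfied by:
  {c: True, q: True, m: False}


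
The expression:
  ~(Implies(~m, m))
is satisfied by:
  {m: False}


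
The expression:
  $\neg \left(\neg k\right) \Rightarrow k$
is always true.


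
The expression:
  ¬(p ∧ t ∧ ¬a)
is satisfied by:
  {a: True, p: False, t: False}
  {p: False, t: False, a: False}
  {a: True, t: True, p: False}
  {t: True, p: False, a: False}
  {a: True, p: True, t: False}
  {p: True, a: False, t: False}
  {a: True, t: True, p: True}


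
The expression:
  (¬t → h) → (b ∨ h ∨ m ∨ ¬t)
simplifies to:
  b ∨ h ∨ m ∨ ¬t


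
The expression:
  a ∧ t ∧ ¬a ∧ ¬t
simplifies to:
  False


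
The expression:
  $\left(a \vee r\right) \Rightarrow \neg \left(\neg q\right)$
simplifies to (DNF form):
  $q \vee \left(\neg a \wedge \neg r\right)$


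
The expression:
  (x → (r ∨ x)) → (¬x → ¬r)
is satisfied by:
  {x: True, r: False}
  {r: False, x: False}
  {r: True, x: True}


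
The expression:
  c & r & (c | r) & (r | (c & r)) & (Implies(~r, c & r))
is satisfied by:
  {r: True, c: True}


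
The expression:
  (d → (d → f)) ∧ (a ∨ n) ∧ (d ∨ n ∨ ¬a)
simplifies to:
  (a ∨ n) ∧ (d ∨ n) ∧ (f ∨ ¬d)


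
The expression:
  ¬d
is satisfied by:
  {d: False}


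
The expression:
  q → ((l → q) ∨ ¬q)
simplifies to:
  True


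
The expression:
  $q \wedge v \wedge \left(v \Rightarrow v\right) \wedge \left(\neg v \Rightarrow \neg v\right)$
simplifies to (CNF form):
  $q \wedge v$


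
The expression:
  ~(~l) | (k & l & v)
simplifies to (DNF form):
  l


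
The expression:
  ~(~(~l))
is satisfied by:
  {l: False}


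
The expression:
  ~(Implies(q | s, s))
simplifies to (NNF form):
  q & ~s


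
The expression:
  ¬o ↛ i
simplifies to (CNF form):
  i ∨ ¬o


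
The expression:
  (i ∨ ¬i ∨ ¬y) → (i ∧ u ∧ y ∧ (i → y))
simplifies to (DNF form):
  i ∧ u ∧ y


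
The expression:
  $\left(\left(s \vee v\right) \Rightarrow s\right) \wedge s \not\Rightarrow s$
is never true.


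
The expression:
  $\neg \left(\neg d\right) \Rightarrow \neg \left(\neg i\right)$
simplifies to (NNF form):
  $i \vee \neg d$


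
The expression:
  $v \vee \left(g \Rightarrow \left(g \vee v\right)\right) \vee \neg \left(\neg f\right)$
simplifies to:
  $\text{True}$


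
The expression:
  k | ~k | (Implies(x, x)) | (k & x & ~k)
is always true.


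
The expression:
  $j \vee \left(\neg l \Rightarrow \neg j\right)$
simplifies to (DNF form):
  $\text{True}$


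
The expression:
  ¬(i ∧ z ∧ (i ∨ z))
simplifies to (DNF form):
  ¬i ∨ ¬z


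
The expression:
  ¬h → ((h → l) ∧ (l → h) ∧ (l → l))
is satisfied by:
  {h: True, l: False}
  {l: False, h: False}
  {l: True, h: True}


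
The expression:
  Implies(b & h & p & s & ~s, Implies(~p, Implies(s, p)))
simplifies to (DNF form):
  True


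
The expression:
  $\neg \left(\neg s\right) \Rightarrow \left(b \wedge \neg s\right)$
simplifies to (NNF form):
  $\neg s$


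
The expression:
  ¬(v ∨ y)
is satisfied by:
  {v: False, y: False}


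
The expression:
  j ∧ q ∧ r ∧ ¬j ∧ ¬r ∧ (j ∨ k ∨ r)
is never true.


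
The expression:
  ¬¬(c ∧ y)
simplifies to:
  c ∧ y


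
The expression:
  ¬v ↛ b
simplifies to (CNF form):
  b ∨ ¬v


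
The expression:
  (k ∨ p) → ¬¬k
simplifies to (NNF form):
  k ∨ ¬p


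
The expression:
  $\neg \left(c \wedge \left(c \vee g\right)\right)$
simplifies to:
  $\neg c$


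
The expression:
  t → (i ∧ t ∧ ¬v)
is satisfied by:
  {i: True, t: False, v: False}
  {i: False, t: False, v: False}
  {v: True, i: True, t: False}
  {v: True, i: False, t: False}
  {t: True, i: True, v: False}


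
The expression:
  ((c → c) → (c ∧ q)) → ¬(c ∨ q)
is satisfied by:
  {c: False, q: False}
  {q: True, c: False}
  {c: True, q: False}


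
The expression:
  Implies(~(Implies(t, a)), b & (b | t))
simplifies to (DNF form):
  a | b | ~t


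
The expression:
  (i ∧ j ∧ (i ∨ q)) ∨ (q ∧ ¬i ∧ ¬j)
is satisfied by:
  {i: True, j: True, q: True}
  {i: True, j: True, q: False}
  {q: True, i: False, j: False}


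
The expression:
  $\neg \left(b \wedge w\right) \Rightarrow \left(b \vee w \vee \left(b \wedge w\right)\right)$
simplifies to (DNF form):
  $b \vee w$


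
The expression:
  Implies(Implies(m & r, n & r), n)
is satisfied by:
  {n: True, m: True, r: True}
  {n: True, m: True, r: False}
  {n: True, r: True, m: False}
  {n: True, r: False, m: False}
  {m: True, r: True, n: False}


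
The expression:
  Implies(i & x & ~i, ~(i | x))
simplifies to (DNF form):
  True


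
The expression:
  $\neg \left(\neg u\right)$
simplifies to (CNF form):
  $u$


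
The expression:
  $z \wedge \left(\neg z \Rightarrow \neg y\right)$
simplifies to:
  $z$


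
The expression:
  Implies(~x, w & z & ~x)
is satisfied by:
  {x: True, z: True, w: True}
  {x: True, z: True, w: False}
  {x: True, w: True, z: False}
  {x: True, w: False, z: False}
  {z: True, w: True, x: False}


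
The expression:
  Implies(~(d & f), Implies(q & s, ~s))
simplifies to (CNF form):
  (d | ~q | ~s) & (f | ~q | ~s)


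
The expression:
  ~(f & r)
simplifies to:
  ~f | ~r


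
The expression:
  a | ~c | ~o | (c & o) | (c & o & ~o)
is always true.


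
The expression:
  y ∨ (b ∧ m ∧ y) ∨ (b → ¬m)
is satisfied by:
  {y: True, m: False, b: False}
  {m: False, b: False, y: False}
  {y: True, b: True, m: False}
  {b: True, m: False, y: False}
  {y: True, m: True, b: False}
  {m: True, y: False, b: False}
  {y: True, b: True, m: True}


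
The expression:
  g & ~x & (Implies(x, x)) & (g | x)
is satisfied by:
  {g: True, x: False}


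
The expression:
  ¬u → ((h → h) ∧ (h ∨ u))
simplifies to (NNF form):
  h ∨ u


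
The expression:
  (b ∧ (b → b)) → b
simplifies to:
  True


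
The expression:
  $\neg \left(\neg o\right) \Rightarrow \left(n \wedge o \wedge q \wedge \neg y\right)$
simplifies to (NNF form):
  $\left(n \wedge q \wedge \neg y\right) \vee \neg o$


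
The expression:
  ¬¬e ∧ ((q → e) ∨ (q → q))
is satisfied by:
  {e: True}


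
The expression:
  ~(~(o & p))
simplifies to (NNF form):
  o & p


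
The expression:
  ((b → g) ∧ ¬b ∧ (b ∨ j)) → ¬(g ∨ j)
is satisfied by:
  {b: True, j: False}
  {j: False, b: False}
  {j: True, b: True}


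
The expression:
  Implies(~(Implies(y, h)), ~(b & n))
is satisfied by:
  {h: True, y: False, n: False, b: False}
  {h: False, y: False, n: False, b: False}
  {b: True, h: True, y: False, n: False}
  {b: True, h: False, y: False, n: False}
  {n: True, h: True, y: False, b: False}
  {n: True, h: False, y: False, b: False}
  {b: True, n: True, h: True, y: False}
  {b: True, n: True, h: False, y: False}
  {y: True, h: True, b: False, n: False}
  {y: True, h: False, b: False, n: False}
  {b: True, y: True, h: True, n: False}
  {b: True, y: True, h: False, n: False}
  {n: True, y: True, h: True, b: False}
  {n: True, y: True, h: False, b: False}
  {n: True, y: True, b: True, h: True}


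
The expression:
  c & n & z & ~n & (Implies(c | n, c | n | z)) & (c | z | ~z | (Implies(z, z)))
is never true.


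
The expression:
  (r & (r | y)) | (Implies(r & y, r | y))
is always true.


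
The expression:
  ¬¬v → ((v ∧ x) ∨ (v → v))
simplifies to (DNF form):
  True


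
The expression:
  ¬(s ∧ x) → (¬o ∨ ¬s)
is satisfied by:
  {x: True, s: False, o: False}
  {s: False, o: False, x: False}
  {x: True, o: True, s: False}
  {o: True, s: False, x: False}
  {x: True, s: True, o: False}
  {s: True, x: False, o: False}
  {x: True, o: True, s: True}


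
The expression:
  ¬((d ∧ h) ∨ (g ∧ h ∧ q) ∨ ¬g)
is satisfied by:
  {g: True, d: False, h: False, q: False}
  {q: True, g: True, d: False, h: False}
  {d: True, g: True, q: False, h: False}
  {q: True, d: True, g: True, h: False}
  {h: True, g: True, q: False, d: False}


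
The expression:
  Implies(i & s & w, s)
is always true.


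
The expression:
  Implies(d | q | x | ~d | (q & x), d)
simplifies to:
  d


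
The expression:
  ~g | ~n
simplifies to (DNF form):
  ~g | ~n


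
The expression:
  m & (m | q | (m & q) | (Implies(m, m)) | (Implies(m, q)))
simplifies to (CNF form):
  m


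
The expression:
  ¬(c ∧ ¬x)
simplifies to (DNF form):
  x ∨ ¬c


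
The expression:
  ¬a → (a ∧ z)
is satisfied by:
  {a: True}


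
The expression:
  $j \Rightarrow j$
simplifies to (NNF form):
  $\text{True}$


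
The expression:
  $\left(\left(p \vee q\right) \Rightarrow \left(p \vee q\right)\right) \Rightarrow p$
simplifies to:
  $p$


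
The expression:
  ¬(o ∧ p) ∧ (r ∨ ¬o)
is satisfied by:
  {r: True, p: False, o: False}
  {p: False, o: False, r: False}
  {r: True, p: True, o: False}
  {p: True, r: False, o: False}
  {o: True, r: True, p: False}


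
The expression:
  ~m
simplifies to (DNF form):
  ~m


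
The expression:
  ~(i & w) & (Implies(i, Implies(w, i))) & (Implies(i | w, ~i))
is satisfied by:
  {i: False}


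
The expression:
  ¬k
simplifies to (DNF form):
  ¬k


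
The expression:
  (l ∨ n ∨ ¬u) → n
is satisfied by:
  {n: True, u: True, l: False}
  {n: True, l: False, u: False}
  {n: True, u: True, l: True}
  {n: True, l: True, u: False}
  {u: True, l: False, n: False}


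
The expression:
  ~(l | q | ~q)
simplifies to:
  False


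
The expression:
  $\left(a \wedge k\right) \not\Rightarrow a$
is never true.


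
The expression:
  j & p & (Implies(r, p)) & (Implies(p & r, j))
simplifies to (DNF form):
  j & p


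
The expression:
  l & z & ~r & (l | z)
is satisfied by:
  {z: True, l: True, r: False}


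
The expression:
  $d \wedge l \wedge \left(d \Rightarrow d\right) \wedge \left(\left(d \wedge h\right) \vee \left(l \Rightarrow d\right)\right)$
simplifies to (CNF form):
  $d \wedge l$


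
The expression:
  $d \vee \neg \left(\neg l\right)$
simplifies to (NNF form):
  $d \vee l$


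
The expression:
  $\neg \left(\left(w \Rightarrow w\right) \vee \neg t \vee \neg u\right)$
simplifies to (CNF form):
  $\text{False}$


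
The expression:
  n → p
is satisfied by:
  {p: True, n: False}
  {n: False, p: False}
  {n: True, p: True}


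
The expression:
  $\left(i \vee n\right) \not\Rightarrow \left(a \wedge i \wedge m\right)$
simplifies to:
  $\left(i \wedge \neg a\right) \vee \left(i \wedge \neg m\right) \vee \left(n \wedge \neg i\right)$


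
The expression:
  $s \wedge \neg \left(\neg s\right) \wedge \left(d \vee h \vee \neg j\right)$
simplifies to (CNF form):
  $s \wedge \left(d \vee h \vee \neg j\right)$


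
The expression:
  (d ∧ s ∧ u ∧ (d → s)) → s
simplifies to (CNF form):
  True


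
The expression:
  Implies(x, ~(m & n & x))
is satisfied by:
  {x: False, m: False, n: False}
  {n: True, x: False, m: False}
  {m: True, x: False, n: False}
  {n: True, m: True, x: False}
  {x: True, n: False, m: False}
  {n: True, x: True, m: False}
  {m: True, x: True, n: False}


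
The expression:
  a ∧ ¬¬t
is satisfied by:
  {t: True, a: True}


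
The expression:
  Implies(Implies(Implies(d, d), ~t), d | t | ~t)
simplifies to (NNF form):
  True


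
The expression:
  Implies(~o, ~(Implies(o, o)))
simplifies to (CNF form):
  o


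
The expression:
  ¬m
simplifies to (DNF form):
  ¬m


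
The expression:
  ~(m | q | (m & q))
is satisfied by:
  {q: False, m: False}


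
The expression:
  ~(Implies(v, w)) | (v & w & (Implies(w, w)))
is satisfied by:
  {v: True}


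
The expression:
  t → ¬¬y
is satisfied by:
  {y: True, t: False}
  {t: False, y: False}
  {t: True, y: True}


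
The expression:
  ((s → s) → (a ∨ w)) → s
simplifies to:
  s ∨ (¬a ∧ ¬w)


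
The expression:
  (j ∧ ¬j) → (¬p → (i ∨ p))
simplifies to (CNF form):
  True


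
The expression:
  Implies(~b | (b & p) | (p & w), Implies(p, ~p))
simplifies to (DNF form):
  ~p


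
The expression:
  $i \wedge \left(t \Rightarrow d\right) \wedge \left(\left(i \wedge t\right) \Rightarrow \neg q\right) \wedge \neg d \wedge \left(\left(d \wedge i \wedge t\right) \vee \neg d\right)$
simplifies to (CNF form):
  $i \wedge \neg d \wedge \neg t$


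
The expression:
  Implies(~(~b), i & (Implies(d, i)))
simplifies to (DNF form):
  i | ~b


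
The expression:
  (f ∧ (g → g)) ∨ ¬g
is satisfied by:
  {f: True, g: False}
  {g: False, f: False}
  {g: True, f: True}


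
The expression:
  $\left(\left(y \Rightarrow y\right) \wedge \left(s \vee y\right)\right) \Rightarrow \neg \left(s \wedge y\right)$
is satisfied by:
  {s: False, y: False}
  {y: True, s: False}
  {s: True, y: False}


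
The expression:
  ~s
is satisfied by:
  {s: False}


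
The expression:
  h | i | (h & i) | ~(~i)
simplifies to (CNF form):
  h | i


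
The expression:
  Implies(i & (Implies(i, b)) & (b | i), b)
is always true.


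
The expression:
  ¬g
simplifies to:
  ¬g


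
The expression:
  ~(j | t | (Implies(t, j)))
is never true.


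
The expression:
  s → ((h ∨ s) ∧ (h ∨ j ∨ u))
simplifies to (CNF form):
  h ∨ j ∨ u ∨ ¬s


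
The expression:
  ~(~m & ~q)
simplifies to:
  m | q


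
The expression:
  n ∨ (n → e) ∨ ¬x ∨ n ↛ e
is always true.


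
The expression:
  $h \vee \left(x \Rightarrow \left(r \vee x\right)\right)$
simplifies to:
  $\text{True}$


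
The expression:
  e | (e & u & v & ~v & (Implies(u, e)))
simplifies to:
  e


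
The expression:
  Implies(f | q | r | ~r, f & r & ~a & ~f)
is never true.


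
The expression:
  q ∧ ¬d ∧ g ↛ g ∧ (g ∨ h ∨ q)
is never true.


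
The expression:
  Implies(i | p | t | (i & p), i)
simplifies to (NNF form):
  i | (~p & ~t)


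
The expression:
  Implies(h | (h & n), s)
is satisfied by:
  {s: True, h: False}
  {h: False, s: False}
  {h: True, s: True}


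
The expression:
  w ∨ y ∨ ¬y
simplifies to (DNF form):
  True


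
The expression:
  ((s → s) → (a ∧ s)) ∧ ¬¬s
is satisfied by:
  {a: True, s: True}


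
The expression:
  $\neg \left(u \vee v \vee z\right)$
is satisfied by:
  {u: False, v: False, z: False}


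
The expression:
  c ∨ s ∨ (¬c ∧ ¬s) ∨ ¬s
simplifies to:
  True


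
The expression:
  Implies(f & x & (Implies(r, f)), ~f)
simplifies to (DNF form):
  ~f | ~x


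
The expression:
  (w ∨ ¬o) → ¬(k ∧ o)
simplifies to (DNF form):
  ¬k ∨ ¬o ∨ ¬w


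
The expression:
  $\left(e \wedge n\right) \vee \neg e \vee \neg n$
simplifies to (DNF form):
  $\text{True}$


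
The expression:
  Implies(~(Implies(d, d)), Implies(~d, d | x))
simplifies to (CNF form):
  True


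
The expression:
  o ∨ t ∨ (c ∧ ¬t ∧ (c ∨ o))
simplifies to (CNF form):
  c ∨ o ∨ t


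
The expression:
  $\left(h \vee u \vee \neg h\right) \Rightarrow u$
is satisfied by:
  {u: True}


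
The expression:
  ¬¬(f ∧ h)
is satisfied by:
  {h: True, f: True}


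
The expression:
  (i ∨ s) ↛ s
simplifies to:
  i ∧ ¬s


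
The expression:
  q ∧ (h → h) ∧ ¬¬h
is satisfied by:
  {h: True, q: True}


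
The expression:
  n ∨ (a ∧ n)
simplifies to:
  n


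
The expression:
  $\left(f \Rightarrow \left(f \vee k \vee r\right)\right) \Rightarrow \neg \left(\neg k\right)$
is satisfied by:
  {k: True}


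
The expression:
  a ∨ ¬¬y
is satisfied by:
  {a: True, y: True}
  {a: True, y: False}
  {y: True, a: False}


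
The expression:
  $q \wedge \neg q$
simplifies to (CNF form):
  $\text{False}$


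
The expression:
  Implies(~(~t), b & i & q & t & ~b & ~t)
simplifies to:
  ~t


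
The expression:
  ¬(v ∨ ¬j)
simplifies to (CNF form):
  j ∧ ¬v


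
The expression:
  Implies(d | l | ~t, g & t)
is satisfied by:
  {t: True, g: True, d: False, l: False}
  {t: True, g: True, l: True, d: False}
  {t: True, g: True, d: True, l: False}
  {t: True, g: True, l: True, d: True}
  {t: True, d: False, l: False, g: False}


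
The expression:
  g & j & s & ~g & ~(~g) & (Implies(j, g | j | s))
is never true.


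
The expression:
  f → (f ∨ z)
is always true.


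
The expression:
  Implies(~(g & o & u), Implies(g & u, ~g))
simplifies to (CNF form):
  o | ~g | ~u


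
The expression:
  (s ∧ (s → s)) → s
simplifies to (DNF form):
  True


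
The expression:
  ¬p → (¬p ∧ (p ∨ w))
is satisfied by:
  {p: True, w: True}
  {p: True, w: False}
  {w: True, p: False}


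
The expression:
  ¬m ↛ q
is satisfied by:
  {q: False, m: False}


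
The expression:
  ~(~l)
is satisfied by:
  {l: True}


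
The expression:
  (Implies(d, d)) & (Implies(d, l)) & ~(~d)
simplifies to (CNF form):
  d & l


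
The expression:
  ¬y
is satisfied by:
  {y: False}


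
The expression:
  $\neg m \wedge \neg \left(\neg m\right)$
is never true.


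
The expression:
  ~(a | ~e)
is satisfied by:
  {e: True, a: False}


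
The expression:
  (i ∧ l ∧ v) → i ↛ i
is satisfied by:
  {l: False, v: False, i: False}
  {i: True, l: False, v: False}
  {v: True, l: False, i: False}
  {i: True, v: True, l: False}
  {l: True, i: False, v: False}
  {i: True, l: True, v: False}
  {v: True, l: True, i: False}


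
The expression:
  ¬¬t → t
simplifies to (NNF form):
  True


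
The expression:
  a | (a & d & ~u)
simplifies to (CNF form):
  a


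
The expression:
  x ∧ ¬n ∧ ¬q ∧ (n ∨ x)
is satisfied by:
  {x: True, q: False, n: False}


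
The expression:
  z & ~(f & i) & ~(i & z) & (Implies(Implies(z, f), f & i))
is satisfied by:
  {z: True, i: False, f: False}


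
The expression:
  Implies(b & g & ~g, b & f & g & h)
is always true.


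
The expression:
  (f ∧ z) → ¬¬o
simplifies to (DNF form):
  o ∨ ¬f ∨ ¬z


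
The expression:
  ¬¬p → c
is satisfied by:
  {c: True, p: False}
  {p: False, c: False}
  {p: True, c: True}


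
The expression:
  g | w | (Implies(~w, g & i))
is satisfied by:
  {g: True, w: True}
  {g: True, w: False}
  {w: True, g: False}


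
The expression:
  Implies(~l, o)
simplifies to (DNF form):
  l | o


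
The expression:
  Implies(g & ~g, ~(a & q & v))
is always true.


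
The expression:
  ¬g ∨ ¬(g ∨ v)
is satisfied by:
  {g: False}


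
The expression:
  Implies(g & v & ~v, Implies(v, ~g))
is always true.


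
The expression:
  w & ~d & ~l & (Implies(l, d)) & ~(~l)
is never true.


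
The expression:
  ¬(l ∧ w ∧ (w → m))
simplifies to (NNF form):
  ¬l ∨ ¬m ∨ ¬w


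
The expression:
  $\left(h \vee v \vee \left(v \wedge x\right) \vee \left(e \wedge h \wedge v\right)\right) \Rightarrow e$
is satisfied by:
  {e: True, h: False, v: False}
  {e: True, v: True, h: False}
  {e: True, h: True, v: False}
  {e: True, v: True, h: True}
  {v: False, h: False, e: False}


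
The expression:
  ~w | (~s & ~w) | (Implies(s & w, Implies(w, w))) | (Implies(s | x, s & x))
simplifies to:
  True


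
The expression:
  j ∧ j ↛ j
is never true.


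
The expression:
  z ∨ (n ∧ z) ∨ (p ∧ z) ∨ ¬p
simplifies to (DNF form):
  z ∨ ¬p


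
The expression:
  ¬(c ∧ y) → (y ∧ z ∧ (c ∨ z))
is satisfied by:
  {z: True, c: True, y: True}
  {z: True, y: True, c: False}
  {c: True, y: True, z: False}


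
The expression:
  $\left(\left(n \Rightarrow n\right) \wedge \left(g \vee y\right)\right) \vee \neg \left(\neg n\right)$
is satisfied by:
  {n: True, y: True, g: True}
  {n: True, y: True, g: False}
  {n: True, g: True, y: False}
  {n: True, g: False, y: False}
  {y: True, g: True, n: False}
  {y: True, g: False, n: False}
  {g: True, y: False, n: False}


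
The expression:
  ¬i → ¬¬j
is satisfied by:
  {i: True, j: True}
  {i: True, j: False}
  {j: True, i: False}


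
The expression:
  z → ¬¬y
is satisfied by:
  {y: True, z: False}
  {z: False, y: False}
  {z: True, y: True}


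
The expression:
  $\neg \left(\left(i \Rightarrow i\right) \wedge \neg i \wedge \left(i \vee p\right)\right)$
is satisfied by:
  {i: True, p: False}
  {p: False, i: False}
  {p: True, i: True}


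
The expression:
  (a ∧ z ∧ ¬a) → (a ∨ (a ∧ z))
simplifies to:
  True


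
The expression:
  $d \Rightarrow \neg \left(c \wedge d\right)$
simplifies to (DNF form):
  $\neg c \vee \neg d$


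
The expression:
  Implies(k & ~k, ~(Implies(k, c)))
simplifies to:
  True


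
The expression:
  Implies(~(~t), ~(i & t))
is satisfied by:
  {t: False, i: False}
  {i: True, t: False}
  {t: True, i: False}


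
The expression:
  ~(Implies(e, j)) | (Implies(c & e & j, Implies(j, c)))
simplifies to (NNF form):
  True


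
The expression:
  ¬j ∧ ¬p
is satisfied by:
  {p: False, j: False}


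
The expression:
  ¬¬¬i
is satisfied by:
  {i: False}


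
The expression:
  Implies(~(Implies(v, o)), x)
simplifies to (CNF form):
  o | x | ~v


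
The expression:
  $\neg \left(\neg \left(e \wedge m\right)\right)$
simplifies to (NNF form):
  $e \wedge m$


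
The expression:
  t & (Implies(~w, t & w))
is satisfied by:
  {t: True, w: True}


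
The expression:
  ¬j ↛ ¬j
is never true.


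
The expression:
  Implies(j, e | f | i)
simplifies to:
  e | f | i | ~j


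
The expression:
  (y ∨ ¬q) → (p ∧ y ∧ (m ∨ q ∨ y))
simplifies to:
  (p ∧ y) ∨ (q ∧ ¬y)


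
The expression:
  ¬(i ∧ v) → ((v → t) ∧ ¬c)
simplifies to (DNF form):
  (i ∧ v) ∨ (t ∧ ¬c) ∨ (¬c ∧ ¬v)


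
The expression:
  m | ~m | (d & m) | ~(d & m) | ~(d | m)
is always true.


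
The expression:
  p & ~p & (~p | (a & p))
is never true.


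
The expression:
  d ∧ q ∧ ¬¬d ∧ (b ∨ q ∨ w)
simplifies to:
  d ∧ q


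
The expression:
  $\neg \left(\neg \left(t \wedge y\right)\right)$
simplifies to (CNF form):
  $t \wedge y$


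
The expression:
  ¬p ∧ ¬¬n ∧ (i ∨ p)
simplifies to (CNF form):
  i ∧ n ∧ ¬p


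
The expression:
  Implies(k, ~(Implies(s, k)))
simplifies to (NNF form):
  ~k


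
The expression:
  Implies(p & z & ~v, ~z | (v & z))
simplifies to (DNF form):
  v | ~p | ~z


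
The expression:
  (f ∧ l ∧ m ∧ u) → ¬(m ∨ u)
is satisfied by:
  {l: False, m: False, u: False, f: False}
  {f: True, l: False, m: False, u: False}
  {u: True, l: False, m: False, f: False}
  {f: True, u: True, l: False, m: False}
  {m: True, f: False, l: False, u: False}
  {f: True, m: True, l: False, u: False}
  {u: True, m: True, f: False, l: False}
  {f: True, u: True, m: True, l: False}
  {l: True, u: False, m: False, f: False}
  {f: True, l: True, u: False, m: False}
  {u: True, l: True, f: False, m: False}
  {f: True, u: True, l: True, m: False}
  {m: True, l: True, u: False, f: False}
  {f: True, m: True, l: True, u: False}
  {u: True, m: True, l: True, f: False}


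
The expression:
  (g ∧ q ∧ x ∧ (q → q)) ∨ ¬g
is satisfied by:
  {q: True, x: True, g: False}
  {q: True, x: False, g: False}
  {x: True, q: False, g: False}
  {q: False, x: False, g: False}
  {q: True, g: True, x: True}


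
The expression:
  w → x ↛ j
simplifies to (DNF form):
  (x ∧ ¬j) ∨ ¬w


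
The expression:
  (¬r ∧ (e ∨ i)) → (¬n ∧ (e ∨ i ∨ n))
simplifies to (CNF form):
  (r ∨ ¬e ∨ ¬n) ∧ (r ∨ ¬i ∨ ¬n)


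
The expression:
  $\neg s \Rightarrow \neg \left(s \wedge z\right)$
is always true.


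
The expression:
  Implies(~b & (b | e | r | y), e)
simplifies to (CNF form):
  (b | e | ~r) & (b | e | ~y)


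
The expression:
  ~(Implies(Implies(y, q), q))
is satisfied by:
  {q: False, y: False}


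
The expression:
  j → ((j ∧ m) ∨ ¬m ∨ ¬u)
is always true.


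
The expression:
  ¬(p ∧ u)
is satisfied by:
  {p: False, u: False}
  {u: True, p: False}
  {p: True, u: False}


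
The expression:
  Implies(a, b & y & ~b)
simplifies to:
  ~a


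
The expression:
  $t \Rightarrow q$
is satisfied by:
  {q: True, t: False}
  {t: False, q: False}
  {t: True, q: True}


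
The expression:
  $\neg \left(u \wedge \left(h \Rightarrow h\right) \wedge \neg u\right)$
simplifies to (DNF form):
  $\text{True}$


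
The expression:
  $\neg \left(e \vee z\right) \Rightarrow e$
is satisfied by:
  {z: True, e: True}
  {z: True, e: False}
  {e: True, z: False}


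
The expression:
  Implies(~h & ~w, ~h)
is always true.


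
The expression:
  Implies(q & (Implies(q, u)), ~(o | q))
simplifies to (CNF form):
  ~q | ~u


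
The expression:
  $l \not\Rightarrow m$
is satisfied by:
  {l: True, m: False}


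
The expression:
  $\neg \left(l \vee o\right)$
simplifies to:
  $\neg l \wedge \neg o$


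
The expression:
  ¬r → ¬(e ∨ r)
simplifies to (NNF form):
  r ∨ ¬e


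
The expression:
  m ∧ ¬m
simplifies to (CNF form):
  False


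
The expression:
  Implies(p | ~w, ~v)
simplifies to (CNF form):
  (w | ~v) & (~p | ~v)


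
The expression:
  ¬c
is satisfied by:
  {c: False}


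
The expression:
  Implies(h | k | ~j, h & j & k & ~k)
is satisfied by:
  {j: True, h: False, k: False}


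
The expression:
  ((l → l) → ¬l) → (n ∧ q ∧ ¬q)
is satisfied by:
  {l: True}


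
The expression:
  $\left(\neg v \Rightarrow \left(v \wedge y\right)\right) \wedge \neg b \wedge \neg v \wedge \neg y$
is never true.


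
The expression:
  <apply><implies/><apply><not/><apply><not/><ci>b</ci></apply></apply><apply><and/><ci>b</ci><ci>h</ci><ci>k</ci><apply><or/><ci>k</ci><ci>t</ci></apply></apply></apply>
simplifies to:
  <apply><or/><apply><not/><ci>b</ci></apply><apply><and/><ci>h</ci><ci>k</ci></apply></apply>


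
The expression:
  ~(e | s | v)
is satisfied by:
  {v: False, e: False, s: False}


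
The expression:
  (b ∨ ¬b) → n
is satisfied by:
  {n: True}


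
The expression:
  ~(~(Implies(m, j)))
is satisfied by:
  {j: True, m: False}
  {m: False, j: False}
  {m: True, j: True}


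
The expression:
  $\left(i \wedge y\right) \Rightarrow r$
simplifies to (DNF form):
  $r \vee \neg i \vee \neg y$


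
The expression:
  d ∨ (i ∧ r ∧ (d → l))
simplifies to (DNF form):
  d ∨ (i ∧ r)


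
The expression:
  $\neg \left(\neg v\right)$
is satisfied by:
  {v: True}


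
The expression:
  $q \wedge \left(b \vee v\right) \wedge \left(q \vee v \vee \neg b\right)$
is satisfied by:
  {b: True, v: True, q: True}
  {b: True, q: True, v: False}
  {v: True, q: True, b: False}


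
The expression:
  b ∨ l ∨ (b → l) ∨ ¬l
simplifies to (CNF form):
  True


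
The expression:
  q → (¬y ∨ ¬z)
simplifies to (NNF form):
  ¬q ∨ ¬y ∨ ¬z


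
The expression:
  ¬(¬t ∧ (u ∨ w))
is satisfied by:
  {t: True, u: False, w: False}
  {t: True, w: True, u: False}
  {t: True, u: True, w: False}
  {t: True, w: True, u: True}
  {w: False, u: False, t: False}


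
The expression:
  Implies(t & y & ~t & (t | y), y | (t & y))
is always true.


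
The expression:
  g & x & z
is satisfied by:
  {z: True, x: True, g: True}


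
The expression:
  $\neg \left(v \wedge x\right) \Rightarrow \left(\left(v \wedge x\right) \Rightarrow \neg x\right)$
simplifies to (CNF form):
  $\text{True}$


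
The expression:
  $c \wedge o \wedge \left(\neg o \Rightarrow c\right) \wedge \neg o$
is never true.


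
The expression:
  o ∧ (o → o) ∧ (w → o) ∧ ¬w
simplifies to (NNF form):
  o ∧ ¬w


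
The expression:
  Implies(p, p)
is always true.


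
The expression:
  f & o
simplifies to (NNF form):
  f & o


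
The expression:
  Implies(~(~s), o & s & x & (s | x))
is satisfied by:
  {x: True, o: True, s: False}
  {x: True, o: False, s: False}
  {o: True, x: False, s: False}
  {x: False, o: False, s: False}
  {x: True, s: True, o: True}


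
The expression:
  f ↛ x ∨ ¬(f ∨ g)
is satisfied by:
  {x: False, g: False, f: False}
  {f: True, x: False, g: False}
  {f: True, g: True, x: False}
  {x: True, f: False, g: False}


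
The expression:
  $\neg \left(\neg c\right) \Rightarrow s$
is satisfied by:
  {s: True, c: False}
  {c: False, s: False}
  {c: True, s: True}


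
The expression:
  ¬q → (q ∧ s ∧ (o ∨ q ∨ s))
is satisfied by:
  {q: True}


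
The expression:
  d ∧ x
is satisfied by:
  {d: True, x: True}


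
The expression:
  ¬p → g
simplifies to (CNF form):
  g ∨ p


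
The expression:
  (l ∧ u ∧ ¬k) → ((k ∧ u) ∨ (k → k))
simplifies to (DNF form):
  True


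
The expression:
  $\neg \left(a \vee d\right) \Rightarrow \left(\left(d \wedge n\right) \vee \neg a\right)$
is always true.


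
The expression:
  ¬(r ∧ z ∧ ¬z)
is always true.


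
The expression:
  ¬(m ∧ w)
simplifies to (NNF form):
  ¬m ∨ ¬w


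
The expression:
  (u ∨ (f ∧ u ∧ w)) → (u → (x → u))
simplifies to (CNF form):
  True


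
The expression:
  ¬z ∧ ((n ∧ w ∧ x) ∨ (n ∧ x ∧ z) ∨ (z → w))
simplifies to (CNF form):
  ¬z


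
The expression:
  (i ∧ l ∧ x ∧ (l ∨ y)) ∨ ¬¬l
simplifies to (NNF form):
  l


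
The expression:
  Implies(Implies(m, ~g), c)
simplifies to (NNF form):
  c | (g & m)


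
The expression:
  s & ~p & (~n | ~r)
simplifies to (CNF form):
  s & ~p & (~n | ~r)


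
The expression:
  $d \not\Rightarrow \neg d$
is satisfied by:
  {d: True}


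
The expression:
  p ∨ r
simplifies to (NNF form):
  p ∨ r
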